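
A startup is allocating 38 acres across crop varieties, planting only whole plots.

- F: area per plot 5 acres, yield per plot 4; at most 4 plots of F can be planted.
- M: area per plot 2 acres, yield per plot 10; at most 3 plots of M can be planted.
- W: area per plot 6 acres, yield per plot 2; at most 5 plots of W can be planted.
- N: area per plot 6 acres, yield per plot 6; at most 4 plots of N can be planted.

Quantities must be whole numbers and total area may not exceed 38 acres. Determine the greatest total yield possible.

58

This is a bounded integer knapsack.
M has the best ratio (10/2); taking only M gives at most 3×10 = 30 (stopped by the supply cap of 3).
Mixing does better — 1×F, 3×M, and 4×N: area 35 ≤ 38, yield 1·4 + 3·10 + 4·6 = 58.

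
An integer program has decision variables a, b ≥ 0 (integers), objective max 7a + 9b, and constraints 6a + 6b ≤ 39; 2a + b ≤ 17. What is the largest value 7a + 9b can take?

54

(a,b)=(0,6): 6·0+6·6=36≤39, 2·0+1·6=6≤17, objective 54.
(a,b)=(1,5): 6·1+6·5=36≤39, 2·1+1·5=7≤17, objective 52.
The best lattice point is (0,6), giving 54.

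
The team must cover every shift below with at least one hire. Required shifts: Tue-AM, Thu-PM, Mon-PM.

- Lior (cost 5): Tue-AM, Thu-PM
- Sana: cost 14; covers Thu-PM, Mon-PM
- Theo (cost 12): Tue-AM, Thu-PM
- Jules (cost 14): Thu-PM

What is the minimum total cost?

19

Choose Lior and Sana: together they cover Tue-AM, Thu-PM, Mon-PM — every shift.
Total cost: 5 + 14 = 19.
No cover costs less than 19.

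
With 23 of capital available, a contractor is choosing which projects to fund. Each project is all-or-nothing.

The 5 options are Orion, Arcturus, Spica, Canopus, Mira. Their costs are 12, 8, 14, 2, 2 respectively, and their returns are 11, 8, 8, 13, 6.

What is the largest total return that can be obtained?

32

Treat it as a binary knapsack problem.
Allowing fractional choices, the relaxed optimum would be about 37.1, but projects are indivisible.
Orion + Arcturus + Canopus: cost 12 + 8 + 2 = 22 ≤ 23, return 11 + 8 + 13 = 32.
Orion + Canopus + Mira: cost 12 + 2 + 2 = 16 ≤ 23, return 11 + 13 + 6 = 30.
Arcturus + Canopus + Mira: cost 8 + 2 + 2 = 12 ≤ 23, return 8 + 13 + 6 = 27.
Best is Orion, Arcturus, and Canopus with total return 32.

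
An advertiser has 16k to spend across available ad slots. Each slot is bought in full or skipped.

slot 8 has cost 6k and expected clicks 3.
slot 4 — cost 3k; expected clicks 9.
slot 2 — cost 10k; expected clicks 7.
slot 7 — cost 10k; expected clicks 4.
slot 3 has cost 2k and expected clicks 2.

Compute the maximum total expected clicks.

Treat it as a binary knapsack problem.
Allowing fractional choices, the relaxed optimum would be about 18.5, but ad slots are indivisible.
slot 4 + slot 2: cost 3 + 10 = 13 ≤ 16, expected clicks 9 + 7 = 16.
slot 4 + slot 2 + slot 3: cost 3 + 10 + 2 = 15 ≤ 16, expected clicks 9 + 7 + 2 = 18.
slot 4 + slot 7 + slot 3: cost 3 + 10 + 2 = 15 ≤ 16, expected clicks 9 + 4 + 2 = 15.
Best is slot 4, slot 2, and slot 3 with total expected clicks 18.

18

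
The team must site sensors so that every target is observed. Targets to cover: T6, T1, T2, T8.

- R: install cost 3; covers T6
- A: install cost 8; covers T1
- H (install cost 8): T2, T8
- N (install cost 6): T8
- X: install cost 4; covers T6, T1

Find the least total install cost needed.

This is a weighted set-cover instance.
Choose H and X: together they cover T6, T1, T2, T8 — every target.
Total install cost: 8 + 4 = 12.

12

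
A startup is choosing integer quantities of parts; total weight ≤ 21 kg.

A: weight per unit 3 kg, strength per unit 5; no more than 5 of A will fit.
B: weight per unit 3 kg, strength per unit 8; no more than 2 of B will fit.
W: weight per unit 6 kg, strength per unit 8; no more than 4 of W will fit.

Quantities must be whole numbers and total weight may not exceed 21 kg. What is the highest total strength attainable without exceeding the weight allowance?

This is a bounded integer knapsack.
B has the best ratio (8/3); taking only B gives at most 2×8 = 16 (stopped by the supply cap of 2).
Mixing does better — 5×A and 2×B: weight 21 ≤ 21, strength 5·5 + 2·8 = 41.

41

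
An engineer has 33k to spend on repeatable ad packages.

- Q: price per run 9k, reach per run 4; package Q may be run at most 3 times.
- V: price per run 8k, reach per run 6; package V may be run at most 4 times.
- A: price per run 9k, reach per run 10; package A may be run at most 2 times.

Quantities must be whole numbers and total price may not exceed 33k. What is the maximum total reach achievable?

Take 3×V and 1×A: price 33 ≤ 33, reach 3·6 + 1·10 = 28.
No other integer combination yields more.

28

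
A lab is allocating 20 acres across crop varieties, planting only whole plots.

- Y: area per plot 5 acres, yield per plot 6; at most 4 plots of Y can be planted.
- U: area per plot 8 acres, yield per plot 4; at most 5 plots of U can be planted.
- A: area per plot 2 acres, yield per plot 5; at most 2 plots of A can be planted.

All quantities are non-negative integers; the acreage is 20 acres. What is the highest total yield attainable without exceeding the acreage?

28

3×Y and 2×A: area 19 ≤ 20, yield 3·6 + 2·5 = 28.
4×Y: area 20 ≤ 20, yield 4·6 = 24.
Best is 28.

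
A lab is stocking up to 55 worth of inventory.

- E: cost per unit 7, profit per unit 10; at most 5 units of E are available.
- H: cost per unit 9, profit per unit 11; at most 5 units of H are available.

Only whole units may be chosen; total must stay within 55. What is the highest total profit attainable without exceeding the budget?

73

Take 4×E and 3×H: cost 55 ≤ 55, profit 4·10 + 3·11 = 73.
No other integer combination yields more.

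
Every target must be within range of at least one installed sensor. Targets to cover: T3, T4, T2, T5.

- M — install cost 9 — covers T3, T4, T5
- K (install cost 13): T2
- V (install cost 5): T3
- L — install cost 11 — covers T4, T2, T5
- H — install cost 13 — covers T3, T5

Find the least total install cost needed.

The greedy cost-per-new-target heuristic would pick M and L for 20, but a cheaper cover exists.
Choose V and L: together they cover T3, T4, T2, T5 — every target.
Total install cost: 5 + 11 = 16.
No cover costs less than 16.

16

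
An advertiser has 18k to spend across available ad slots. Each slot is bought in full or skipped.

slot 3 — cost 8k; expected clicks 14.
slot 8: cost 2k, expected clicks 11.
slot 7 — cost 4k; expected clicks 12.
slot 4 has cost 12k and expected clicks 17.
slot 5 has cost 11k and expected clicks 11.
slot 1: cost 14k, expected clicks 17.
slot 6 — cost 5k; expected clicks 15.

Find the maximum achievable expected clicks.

Allowing fractional choices, the relaxed optimum would be about 50.2, but ad slots are indivisible.
slot 3 + slot 7 + slot 6: cost 8 + 4 + 5 = 17 ≤ 18, expected clicks 14 + 12 + 15 = 41.
slot 3 + slot 8 + slot 6: cost 8 + 2 + 5 = 15 ≤ 18, expected clicks 14 + 11 + 15 = 40.
Best is slot 3, slot 7, and slot 6 with total expected clicks 41.

41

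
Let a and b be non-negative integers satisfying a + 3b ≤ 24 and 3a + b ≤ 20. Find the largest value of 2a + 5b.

41

The continuous relaxation peaks at (4.5, 6.5) with value 41.50; rounding to a feasible lattice point costs some objective.
(a,b)=(3,7): 1·3+3·7=24≤24, 3·3+1·7=16≤20, objective 41.
(a,b)=(2,7): 1·2+3·7=23≤24, 3·2+1·7=13≤20, objective 39.
The best lattice point is (3,7), giving 41.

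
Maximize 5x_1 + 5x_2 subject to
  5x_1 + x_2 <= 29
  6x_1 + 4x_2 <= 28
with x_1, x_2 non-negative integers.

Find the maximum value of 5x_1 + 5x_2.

(x_1,x_2)=(0,7) is feasible, giving 35.
(x_1,x_2)=(0,6) is feasible, giving 30.
No feasible integer point exceeds 35.

35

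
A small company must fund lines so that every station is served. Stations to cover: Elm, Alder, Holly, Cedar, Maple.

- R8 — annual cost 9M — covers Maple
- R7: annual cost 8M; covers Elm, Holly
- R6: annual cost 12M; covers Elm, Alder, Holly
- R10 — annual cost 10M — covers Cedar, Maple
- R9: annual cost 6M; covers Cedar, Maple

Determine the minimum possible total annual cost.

18

The greedy cost-per-new-station heuristic would pick R9, R7, and R6 for 26, but a cheaper cover exists.
Choose R6 and R9: together they cover Elm, Alder, Holly, Cedar, Maple — every station.
Total annual cost: 12 + 6 = 18.
No cover costs less than 18.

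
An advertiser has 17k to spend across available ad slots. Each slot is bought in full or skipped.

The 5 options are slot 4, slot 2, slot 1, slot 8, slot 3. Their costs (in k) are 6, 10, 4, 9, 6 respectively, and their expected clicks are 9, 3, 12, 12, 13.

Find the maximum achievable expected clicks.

This is a 0-1 knapsack instance.
Allowing fractional choices, the relaxed optimum would be about 35.3, but ad slots are indivisible.
slot 1 + slot 3: cost 4 + 6 = 10 ≤ 17, expected clicks 12 + 13 = 25.
slot 4 + slot 1 + slot 3: cost 6 + 4 + 6 = 16 ≤ 17, expected clicks 9 + 12 + 13 = 34.
Best is slot 4, slot 1, and slot 3 with total expected clicks 34.

34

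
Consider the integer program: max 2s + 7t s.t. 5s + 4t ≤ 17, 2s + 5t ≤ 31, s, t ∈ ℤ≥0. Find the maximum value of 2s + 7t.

28

Relaxing integrality, the LP optimum is 29.75 at (s,t) = (0, 4.25), which is not an integer point.
(s,t)=(0,4): 5·0+4·4=16≤17, 2·0+5·4=20≤31, objective 28.
(s,t)=(1,3): 5·1+4·3=17≤17, 2·1+5·3=17≤31, objective 23.
(s,t)=(0,3): 5·0+4·3=12≤17, 2·0+5·3=15≤31, objective 21.
The best lattice point is (0,4), giving 28.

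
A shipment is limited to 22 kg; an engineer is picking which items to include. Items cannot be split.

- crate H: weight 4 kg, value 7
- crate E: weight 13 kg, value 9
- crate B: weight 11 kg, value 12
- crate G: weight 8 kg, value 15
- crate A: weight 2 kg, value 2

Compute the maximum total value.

29

Allowing fractional choices, the relaxed optimum would be about 32.9, but items are indivisible.
crate H + crate G + crate A: weight 4 + 8 + 2 = 14 ≤ 22, value 7 + 15 + 2 = 24.
crate B + crate G + crate A: weight 11 + 8 + 2 = 21 ≤ 22, value 12 + 15 + 2 = 29.
crate B + crate G: weight 11 + 8 = 19 ≤ 22, value 12 + 15 = 27.
Best is crate B, crate G, and crate A with total value 29.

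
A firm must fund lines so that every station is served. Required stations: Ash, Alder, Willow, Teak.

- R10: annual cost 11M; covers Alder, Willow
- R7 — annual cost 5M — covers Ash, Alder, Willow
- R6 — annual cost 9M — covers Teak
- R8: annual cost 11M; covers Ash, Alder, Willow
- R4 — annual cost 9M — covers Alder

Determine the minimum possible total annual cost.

14

This is an integer covering problem.
Choose R7 and R6: together they cover Ash, Alder, Willow, Teak — every station.
Total annual cost: 5 + 9 = 14.
No cover costs less than 14.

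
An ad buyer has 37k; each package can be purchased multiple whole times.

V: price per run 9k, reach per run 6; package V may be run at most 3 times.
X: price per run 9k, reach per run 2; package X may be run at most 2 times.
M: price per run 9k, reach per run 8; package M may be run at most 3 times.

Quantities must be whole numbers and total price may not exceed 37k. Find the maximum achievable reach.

30

Take 1×V and 3×M: price 36 ≤ 37, reach 1·6 + 3·8 = 30.
M has the best ratio (8/9) and is taken to its limit of 3; remaining capacity is filled optimally with the others.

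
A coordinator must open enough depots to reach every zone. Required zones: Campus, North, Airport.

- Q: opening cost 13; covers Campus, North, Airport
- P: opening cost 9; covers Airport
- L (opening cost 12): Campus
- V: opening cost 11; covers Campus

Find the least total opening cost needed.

Q alone covers Campus, North, Airport — every zone.
Total opening cost: 13.
No cover costs less than 13.

13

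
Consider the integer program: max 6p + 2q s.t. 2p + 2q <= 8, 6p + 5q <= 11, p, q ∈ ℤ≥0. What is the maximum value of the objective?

8

The continuous relaxation peaks at (1.83, 0) with value 11.00; rounding to a feasible lattice point costs some objective.
(p,q)=(1,1): 2·1+2·1=4≤8, 6·1+5·1=11≤11, objective 8.
(p,q)=(1,0): 2·1+2·0=2≤8, 6·1+5·0=6≤11, objective 6.
The best lattice point is (1,1), giving 8.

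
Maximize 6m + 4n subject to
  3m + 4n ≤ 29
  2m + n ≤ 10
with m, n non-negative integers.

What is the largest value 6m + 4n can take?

(m,n)=(3,4): 3·3+4·4=25≤29, 2·3+1·4=10≤10, objective 34.
(m,n)=(2,5): 3·2+4·5=26≤29, 2·2+1·5=9≤10, objective 32.
(m,n)=(3,3): 3·3+4·3=21≤29, 2·3+1·3=9≤10, objective 30.
Maximum is 34 at (m,n)=(3,4).

34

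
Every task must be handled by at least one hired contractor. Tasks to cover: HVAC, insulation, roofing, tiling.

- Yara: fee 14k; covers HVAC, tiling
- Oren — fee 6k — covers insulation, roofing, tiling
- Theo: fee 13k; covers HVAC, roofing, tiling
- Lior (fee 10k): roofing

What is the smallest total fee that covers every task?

19

This is an integer covering problem.
Choose Oren and Theo: together they cover HVAC, insulation, roofing, tiling — every task.
Total fee: 6 + 13 = 19.
No cover costs less than 19.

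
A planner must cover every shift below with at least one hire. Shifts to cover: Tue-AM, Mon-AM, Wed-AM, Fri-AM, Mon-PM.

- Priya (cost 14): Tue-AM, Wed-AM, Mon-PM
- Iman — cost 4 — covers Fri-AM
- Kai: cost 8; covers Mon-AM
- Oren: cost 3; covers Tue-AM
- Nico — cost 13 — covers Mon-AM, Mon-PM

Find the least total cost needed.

26

This is an integer covering problem.
The greedy cost-per-new-shift heuristic would pick Oren, Iman, Nico, and Priya for 34, but a cheaper cover exists.
Choose Priya, Iman, and Kai: together they cover Tue-AM, Mon-AM, Wed-AM, Fri-AM, Mon-PM — every shift.
Total cost: 14 + 4 + 8 = 26.
No cover costs less than 26.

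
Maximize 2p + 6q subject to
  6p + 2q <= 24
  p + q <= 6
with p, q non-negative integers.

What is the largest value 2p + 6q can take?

(p,q)=(0,6): 6·0+2·6=12≤24, 1·0+1·6=6≤6, objective 36.
(p,q)=(1,5): 6·1+2·5=16≤24, 1·1+1·5=6≤6, objective 32.
(p,q)=(0,5): 6·0+2·5=10≤24, 1·0+1·5=5≤6, objective 30.
Maximum is 36 at (p,q)=(0,6).

36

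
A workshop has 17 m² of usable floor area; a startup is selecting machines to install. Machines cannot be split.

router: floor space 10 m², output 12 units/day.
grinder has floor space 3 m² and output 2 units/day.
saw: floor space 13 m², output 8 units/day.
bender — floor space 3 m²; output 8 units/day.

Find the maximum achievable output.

22

This is a 0-1 knapsack instance.
router + bender: floor space 10 + 3 = 13 ≤ 17, output 12 + 8 = 20.
saw + bender: floor space 13 + 3 = 16 ≤ 17, output 8 + 8 = 16.
router + grinder + bender: floor space 10 + 3 + 3 = 16 ≤ 17, output 12 + 2 + 8 = 22.
Best is router, grinder, and bender with total output 22.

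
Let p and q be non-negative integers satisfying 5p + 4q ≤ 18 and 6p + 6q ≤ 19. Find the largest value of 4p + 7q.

(p,q)=(0,3): 5·0+4·3=12≤18, 6·0+6·3=18≤19, objective 21.
(p,q)=(1,2): 5·1+4·2=13≤18, 6·1+6·2=18≤19, objective 18.
No feasible integer point exceeds 21.

21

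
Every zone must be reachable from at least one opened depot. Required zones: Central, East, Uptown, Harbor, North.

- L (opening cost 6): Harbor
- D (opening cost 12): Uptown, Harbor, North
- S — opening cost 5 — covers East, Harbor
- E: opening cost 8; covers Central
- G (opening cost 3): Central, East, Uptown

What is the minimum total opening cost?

This is an integer covering problem.
The greedy cost-per-new-zone heuristic would pick G, S, and D for 20, but a cheaper cover exists.
Choose D and G: together they cover Central, East, Uptown, Harbor, North — every zone.
Total opening cost: 12 + 3 = 15.
No cover costs less than 15.

15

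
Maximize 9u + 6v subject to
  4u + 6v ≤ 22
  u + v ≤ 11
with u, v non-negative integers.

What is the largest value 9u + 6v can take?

(u,v)=(5,0) is feasible, giving 45.
(u,v)=(4,1) is feasible, giving 42.
(u,v)=(4,0) is feasible, giving 36.
Maximum is 45 at (u,v)=(5,0).

45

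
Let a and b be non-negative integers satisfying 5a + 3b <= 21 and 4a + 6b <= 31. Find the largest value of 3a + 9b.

The continuous relaxation peaks at (0, 5.17) with value 46.50; rounding to a feasible lattice point costs some objective.
(a,b)=(0,5): 5·0+3·5=15≤21, 4·0+6·5=30≤31, objective 45.
(a,b)=(1,4): 5·1+3·4=17≤21, 4·1+6·4=28≤31, objective 39.
(a,b)=(0,4): 5·0+3·4=12≤21, 4·0+6·4=24≤31, objective 36.
The best lattice point is (0,5), giving 45.

45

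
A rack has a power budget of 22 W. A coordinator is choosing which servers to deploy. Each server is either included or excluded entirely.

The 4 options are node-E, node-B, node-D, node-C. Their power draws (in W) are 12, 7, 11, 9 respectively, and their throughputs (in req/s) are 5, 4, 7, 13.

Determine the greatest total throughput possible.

Take node-D and node-C: power draw 11 + 9 = 20 ≤ 22, throughput 7 + 13 = 20.
No other feasible combination does better.

20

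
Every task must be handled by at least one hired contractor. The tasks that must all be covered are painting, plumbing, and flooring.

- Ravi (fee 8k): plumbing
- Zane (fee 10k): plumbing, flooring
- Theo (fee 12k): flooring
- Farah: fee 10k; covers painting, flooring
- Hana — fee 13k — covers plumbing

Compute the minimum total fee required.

The greedy cost-per-new-task heuristic would pick Zane and Farah for 20, but a cheaper cover exists.
Choose Ravi and Farah: together they cover painting, plumbing, flooring — every task.
Total fee: 8 + 10 = 18.
No cover costs less than 18.

18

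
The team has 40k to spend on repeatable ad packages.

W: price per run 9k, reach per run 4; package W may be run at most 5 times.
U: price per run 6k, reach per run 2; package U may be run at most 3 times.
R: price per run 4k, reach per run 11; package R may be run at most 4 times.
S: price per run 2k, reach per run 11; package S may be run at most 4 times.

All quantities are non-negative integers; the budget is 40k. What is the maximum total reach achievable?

94

Take 1×W, 1×U, 4×R, and 4×S: price 39 ≤ 40, reach 1·4 + 1·2 + 4·11 + 4·11 = 94.
S has the best ratio (11/2) and is taken to its limit of 4; remaining capacity is filled optimally with the others.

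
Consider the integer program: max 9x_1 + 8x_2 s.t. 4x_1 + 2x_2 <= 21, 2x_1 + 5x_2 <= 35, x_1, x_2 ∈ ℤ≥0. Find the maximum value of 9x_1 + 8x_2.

66

The continuous relaxation peaks at (2.19, 6.12) with value 68.69; rounding to a feasible lattice point costs some objective.
(x_1,x_2)=(2,6): 4·2+2·6=20≤21, 2·2+5·6=34≤35, objective 66.
(x_1,x_2)=(2,5): 4·2+2·5=18≤21, 2·2+5·5=29≤35, objective 58.
(x_1,x_2)=(1,6): 4·1+2·6=16≤21, 2·1+5·6=32≤35, objective 57.
Maximum is 66 at (x_1,x_2)=(2,6).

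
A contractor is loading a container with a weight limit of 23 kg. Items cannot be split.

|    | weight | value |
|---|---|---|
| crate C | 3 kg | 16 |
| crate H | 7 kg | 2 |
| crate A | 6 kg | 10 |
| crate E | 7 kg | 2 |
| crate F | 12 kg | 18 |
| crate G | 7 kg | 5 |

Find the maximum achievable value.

Allowing fractional choices, the relaxed optimum would be about 45.4, but items are indivisible.
crate C + crate F + crate G: weight 3 + 12 + 7 = 22 ≤ 23, value 16 + 18 + 5 = 39.
crate C + crate H + crate F: weight 3 + 7 + 12 = 22 ≤ 23, value 16 + 2 + 18 = 36.
crate C + crate A + crate F: weight 3 + 6 + 12 = 21 ≤ 23, value 16 + 10 + 18 = 44.
Best is crate C, crate A, and crate F with total value 44.

44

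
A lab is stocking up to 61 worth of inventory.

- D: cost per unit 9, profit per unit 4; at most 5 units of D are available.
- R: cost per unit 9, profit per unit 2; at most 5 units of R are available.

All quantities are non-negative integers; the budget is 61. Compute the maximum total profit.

22

D has the best ratio (4/9); taking only D gives at most 5×4 = 20 (stopped by the supply cap of 5).
Mixing does better — 5×D and 1×R: cost 54 ≤ 61, profit 5·4 + 1·2 = 22.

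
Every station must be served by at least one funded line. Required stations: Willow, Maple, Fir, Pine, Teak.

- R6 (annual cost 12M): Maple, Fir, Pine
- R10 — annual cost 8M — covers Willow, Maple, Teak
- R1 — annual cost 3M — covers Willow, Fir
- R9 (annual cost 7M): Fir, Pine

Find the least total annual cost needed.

This is an integer covering problem.
The greedy cost-per-new-station heuristic would pick R1, R10, and R9 for 18, but a cheaper cover exists.
Choose R10 and R9: together they cover Willow, Maple, Fir, Pine, Teak — every station.
Total annual cost: 8 + 7 = 15.
No cover costs less than 15.

15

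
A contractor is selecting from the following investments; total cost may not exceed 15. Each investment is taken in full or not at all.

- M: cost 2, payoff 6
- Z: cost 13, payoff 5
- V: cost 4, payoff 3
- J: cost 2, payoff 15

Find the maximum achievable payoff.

This is a 0-1 knapsack instance.
Allowing fractional choices, the relaxed optimum would be about 26.7, but investments are indivisible.
M + V + J: cost 2 + 4 + 2 = 8 ≤ 15, payoff 6 + 3 + 15 = 24.
M + J: cost 2 + 2 = 4 ≤ 15, payoff 6 + 15 = 21.
Z + J: cost 13 + 2 = 15 ≤ 15, payoff 5 + 15 = 20.
Best is M, V, and J with total payoff 24.

24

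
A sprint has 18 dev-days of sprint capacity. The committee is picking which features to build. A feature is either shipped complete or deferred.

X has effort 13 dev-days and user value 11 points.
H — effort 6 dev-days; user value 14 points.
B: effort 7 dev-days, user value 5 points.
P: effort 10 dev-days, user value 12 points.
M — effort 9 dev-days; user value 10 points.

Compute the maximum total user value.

26

H + B: effort 6 + 7 = 13 ≤ 18, user value 14 + 5 = 19.
H + P: effort 6 + 10 = 16 ≤ 18, user value 14 + 12 = 26.
H + M: effort 6 + 9 = 15 ≤ 18, user value 14 + 10 = 24.
Best is H and P with total user value 26.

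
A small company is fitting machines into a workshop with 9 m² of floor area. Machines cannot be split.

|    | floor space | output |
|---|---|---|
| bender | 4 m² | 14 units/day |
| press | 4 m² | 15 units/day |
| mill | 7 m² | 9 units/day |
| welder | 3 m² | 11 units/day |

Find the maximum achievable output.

This is an integer program with binary decision variables.
Allowing fractional choices, the relaxed optimum would be about 33.0, but machines are indivisible.
press + welder: floor space 4 + 3 = 7 ≤ 9, output 15 + 11 = 26.
bender + press: floor space 4 + 4 = 8 ≤ 9, output 14 + 15 = 29.
bender + welder: floor space 4 + 3 = 7 ≤ 9, output 14 + 11 = 25.
Best is bender and press with total output 29.

29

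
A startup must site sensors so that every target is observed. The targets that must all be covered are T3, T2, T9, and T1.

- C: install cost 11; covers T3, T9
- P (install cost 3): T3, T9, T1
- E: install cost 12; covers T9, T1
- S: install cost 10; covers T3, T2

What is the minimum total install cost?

This is an integer covering problem.
Choose P and S: together they cover T3, T2, T9, T1 — every target.
Total install cost: 3 + 10 = 13.
No cover costs less than 13.

13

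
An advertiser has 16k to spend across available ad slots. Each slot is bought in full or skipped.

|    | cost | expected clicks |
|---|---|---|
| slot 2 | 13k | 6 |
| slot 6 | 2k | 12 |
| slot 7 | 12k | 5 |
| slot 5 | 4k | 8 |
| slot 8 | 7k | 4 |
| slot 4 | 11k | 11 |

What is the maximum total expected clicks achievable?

slot 6 + slot 4: cost 2 + 11 = 13 ≤ 16, expected clicks 12 + 11 = 23.
slot 6 + slot 5: cost 2 + 4 = 6 ≤ 16, expected clicks 12 + 8 = 20.
slot 6 + slot 5 + slot 8: cost 2 + 4 + 7 = 13 ≤ 16, expected clicks 12 + 8 + 4 = 24.
Best is slot 6, slot 5, and slot 8 with total expected clicks 24.

24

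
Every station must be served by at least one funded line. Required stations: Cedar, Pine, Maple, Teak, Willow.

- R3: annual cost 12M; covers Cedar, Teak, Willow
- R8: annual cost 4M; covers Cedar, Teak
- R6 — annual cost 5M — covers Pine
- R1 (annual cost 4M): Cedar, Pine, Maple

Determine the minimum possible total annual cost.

16

This is a weighted set-cover instance.
The greedy cost-per-new-station heuristic would pick R1, R8, and R3 for 20, but a cheaper cover exists.
Choose R3 and R1: together they cover Cedar, Pine, Maple, Teak, Willow — every station.
Total annual cost: 12 + 4 = 16.
No cover costs less than 16.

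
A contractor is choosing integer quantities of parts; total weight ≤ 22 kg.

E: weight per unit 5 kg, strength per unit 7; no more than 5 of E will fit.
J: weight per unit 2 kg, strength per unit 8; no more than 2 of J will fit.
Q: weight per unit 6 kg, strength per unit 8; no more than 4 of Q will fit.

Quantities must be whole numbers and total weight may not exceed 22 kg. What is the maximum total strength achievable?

This is a bounded integer knapsack.
Take 2×J and 3×Q: weight 22 ≤ 22, strength 2·8 + 3·8 = 40.
J has the best ratio (8/2) and is taken to its limit of 2; remaining capacity is filled optimally with the others.

40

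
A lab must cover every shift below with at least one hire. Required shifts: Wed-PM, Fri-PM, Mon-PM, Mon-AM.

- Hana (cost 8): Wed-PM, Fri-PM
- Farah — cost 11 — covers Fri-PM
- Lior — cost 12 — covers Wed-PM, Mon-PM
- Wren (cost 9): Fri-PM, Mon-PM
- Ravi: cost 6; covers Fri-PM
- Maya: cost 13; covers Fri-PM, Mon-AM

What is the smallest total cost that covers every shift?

25

The greedy cost-per-new-shift heuristic would pick Hana, Wren, and Maya for 30, but a cheaper cover exists.
Choose Lior and Maya: together they cover Wed-PM, Fri-PM, Mon-PM, Mon-AM — every shift.
Total cost: 12 + 13 = 25.
No cover costs less than 25.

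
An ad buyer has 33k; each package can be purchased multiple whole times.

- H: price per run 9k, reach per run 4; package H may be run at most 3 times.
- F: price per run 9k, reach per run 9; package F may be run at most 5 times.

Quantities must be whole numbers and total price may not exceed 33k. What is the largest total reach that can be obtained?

27

3×F: price 27 ≤ 33, reach 3·9 = 27.
1×H and 2×F: price 27 ≤ 33, reach 1·4 + 2·9 = 22.
Best is 27.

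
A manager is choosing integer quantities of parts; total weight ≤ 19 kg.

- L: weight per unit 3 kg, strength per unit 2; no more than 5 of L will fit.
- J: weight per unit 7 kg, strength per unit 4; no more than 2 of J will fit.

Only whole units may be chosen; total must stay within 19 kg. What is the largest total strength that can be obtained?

12

This is a bounded integer knapsack.
4×L and 1×J: weight 19 ≤ 19, strength 4·2 + 1·4 = 12.
1×L and 2×J: weight 17 ≤ 19, strength 1·2 + 2·4 = 10.
Best is 12.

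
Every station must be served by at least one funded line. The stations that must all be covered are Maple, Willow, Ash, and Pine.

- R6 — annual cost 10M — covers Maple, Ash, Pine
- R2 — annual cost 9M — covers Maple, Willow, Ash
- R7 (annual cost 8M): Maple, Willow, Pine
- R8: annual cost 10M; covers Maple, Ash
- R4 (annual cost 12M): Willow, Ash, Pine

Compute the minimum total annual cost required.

Choose R2 and R7: together they cover Maple, Willow, Ash, Pine — every station.
Total annual cost: 9 + 8 = 17.

17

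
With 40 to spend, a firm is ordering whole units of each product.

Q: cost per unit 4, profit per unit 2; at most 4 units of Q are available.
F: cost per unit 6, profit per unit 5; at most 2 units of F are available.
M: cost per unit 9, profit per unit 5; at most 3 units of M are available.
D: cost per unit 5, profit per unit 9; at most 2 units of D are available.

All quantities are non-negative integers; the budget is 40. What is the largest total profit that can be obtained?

38

Take 2×F, 2×M, and 2×D: cost 40 ≤ 40, profit 2·5 + 2·5 + 2·9 = 38.
D has the best ratio (9/5) and is taken to its limit of 2; remaining capacity is filled optimally with the others.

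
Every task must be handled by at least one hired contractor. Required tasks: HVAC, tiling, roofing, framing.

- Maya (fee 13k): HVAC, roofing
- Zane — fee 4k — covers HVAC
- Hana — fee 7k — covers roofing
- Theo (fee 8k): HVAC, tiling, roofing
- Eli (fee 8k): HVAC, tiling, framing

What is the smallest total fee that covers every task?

This is an integer covering problem.
The greedy cost-per-new-task heuristic would pick Theo and Eli for 16, but a cheaper cover exists.
Choose Hana and Eli: together they cover HVAC, tiling, roofing, framing — every task.
Total fee: 7 + 8 = 15.
No cover costs less than 15.

15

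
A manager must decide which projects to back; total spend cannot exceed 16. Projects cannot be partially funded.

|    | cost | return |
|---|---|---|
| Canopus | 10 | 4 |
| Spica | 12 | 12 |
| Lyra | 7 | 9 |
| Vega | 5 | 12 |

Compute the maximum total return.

21

Allowing fractional choices, the relaxed optimum would be about 25.0, but projects are indivisible.
Canopus + Vega: cost 10 + 5 = 15 ≤ 16, return 4 + 12 = 16.
Lyra + Vega: cost 7 + 5 = 12 ≤ 16, return 9 + 12 = 21.
Vega: cost 5 ≤ 16, return 12.
Best is Lyra and Vega with total return 21.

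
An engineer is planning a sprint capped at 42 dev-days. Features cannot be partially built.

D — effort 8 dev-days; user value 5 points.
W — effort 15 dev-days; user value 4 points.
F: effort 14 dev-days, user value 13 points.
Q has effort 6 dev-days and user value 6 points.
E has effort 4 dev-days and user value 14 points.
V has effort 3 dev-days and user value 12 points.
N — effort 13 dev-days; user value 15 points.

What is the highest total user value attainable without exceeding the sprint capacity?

60

This is an integer program with binary decision variables.
Take F, Q, E, V, and N: effort 14 + 6 + 4 + 3 + 13 = 40 ≤ 42, user value 13 + 6 + 14 + 12 + 15 = 60.
No other feasible combination does better.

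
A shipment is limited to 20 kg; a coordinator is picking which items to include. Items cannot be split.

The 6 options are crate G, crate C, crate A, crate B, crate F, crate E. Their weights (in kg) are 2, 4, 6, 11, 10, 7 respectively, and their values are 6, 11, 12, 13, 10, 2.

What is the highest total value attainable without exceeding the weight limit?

Treat it as a binary knapsack problem.
Allowing fractional choices, the relaxed optimum would be about 38.5, but items are indivisible.
crate C + crate A + crate F: weight 4 + 6 + 10 = 20 ≤ 20, value 11 + 12 + 10 = 33.
crate G + crate A + crate B: weight 2 + 6 + 11 = 19 ≤ 20, value 6 + 12 + 13 = 31.
Best is crate C, crate A, and crate F with total value 33.

33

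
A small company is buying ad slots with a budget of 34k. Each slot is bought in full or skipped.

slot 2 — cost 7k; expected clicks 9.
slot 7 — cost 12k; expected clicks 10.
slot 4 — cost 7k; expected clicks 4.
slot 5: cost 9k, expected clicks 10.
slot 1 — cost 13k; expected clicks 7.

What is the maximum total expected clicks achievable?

29

slot 2 + slot 7 + slot 5: cost 7 + 12 + 9 = 28 ≤ 34, expected clicks 9 + 10 + 10 = 29.
slot 7 + slot 5 + slot 1: cost 12 + 9 + 13 = 34 ≤ 34, expected clicks 10 + 10 + 7 = 27.
Best is slot 2, slot 7, and slot 5 with total expected clicks 29.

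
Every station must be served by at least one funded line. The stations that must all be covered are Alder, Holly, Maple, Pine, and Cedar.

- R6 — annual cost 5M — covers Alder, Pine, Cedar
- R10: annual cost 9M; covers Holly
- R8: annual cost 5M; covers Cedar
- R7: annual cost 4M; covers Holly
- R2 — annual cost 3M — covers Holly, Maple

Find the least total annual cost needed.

8

Choose R6 and R2: together they cover Alder, Holly, Maple, Pine, Cedar — every station.
Total annual cost: 5 + 3 = 8.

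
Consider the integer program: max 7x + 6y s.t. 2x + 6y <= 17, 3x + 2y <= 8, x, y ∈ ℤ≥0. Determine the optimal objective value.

20

(x,y)=(2,1) is feasible, giving 20.
(x,y)=(1,2) is feasible, giving 19.
No feasible integer point exceeds 20.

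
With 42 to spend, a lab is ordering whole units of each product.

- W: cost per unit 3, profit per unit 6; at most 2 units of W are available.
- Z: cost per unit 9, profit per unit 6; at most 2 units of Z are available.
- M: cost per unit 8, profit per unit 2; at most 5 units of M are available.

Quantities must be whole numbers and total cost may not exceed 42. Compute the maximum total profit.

28

This is a bounded integer knapsack.
W has the best ratio (6/3); taking only W gives at most 2×6 = 12 (stopped by the supply cap of 2).
Mixing does better — 2×W, 2×Z, and 2×M: cost 40 ≤ 42, profit 2·6 + 2·6 + 2·2 = 28.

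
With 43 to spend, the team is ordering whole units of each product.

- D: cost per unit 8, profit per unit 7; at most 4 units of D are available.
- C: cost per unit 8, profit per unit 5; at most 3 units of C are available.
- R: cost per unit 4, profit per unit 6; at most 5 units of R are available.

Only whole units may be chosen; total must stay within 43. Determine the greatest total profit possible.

45

2×D and 5×R: cost 36 ≤ 43, profit 2·7 + 5·6 = 44.
3×D and 4×R: cost 40 ≤ 43, profit 3·7 + 4·6 = 45.
Best is 45.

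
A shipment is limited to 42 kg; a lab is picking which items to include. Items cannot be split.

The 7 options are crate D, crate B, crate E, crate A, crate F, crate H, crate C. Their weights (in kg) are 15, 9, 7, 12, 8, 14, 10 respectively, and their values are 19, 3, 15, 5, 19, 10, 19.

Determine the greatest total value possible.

72

crate D + crate E + crate F + crate C: weight 15 + 7 + 8 + 10 = 40 ≤ 42, value 19 + 15 + 19 + 19 = 72.
crate D + crate B + crate F + crate C: weight 15 + 9 + 8 + 10 = 42 ≤ 42, value 19 + 3 + 19 + 19 = 60.
crate E + crate F + crate H + crate C: weight 7 + 8 + 14 + 10 = 39 ≤ 42, value 15 + 19 + 10 + 19 = 63.
Best is crate D, crate E, crate F, and crate C with total value 72.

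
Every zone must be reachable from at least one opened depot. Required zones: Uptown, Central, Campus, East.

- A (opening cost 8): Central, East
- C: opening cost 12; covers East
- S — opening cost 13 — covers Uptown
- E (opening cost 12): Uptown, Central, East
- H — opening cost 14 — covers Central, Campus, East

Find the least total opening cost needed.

This is a weighted set-cover instance.
The greedy cost-per-new-zone heuristic would pick A, E, and H for 34, but a cheaper cover exists.
Choose E and H: together they cover Uptown, Central, Campus, East — every zone.
Total opening cost: 12 + 14 = 26.
No cover costs less than 26.

26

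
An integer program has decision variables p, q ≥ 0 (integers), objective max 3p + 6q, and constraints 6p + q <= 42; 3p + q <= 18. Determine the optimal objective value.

108

(p,q)=(0,18) is feasible, giving 108.
(p,q)=(0,17) is feasible, giving 102.
No feasible integer point exceeds 108.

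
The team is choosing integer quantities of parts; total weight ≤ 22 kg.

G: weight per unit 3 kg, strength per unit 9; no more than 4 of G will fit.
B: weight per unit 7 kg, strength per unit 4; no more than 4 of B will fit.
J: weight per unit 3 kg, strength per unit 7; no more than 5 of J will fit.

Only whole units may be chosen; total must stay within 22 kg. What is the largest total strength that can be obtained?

57

Take 4×G and 3×J: weight 21 ≤ 22, strength 4·9 + 3·7 = 57.
G has the best ratio (9/3) and is taken to its limit of 4; remaining capacity is filled optimally with the others.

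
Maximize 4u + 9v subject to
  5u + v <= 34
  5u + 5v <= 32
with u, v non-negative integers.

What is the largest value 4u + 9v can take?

54

The continuous relaxation peaks at (0, 6.4) with value 57.60; rounding to a feasible lattice point costs some objective.
(u,v)=(0,6): 5·0+1·6=6≤34, 5·0+5·6=30≤32, objective 54.
(u,v)=(1,5): 5·1+1·5=10≤34, 5·1+5·5=30≤32, objective 49.
(u,v)=(0,5): 5·0+1·5=5≤34, 5·0+5·5=25≤32, objective 45.
Maximum is 54 at (u,v)=(0,6).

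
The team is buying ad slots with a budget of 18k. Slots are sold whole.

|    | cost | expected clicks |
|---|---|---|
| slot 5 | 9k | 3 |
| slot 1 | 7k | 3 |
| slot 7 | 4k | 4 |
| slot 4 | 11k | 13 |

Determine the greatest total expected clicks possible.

slot 4: cost 11 ≤ 18, expected clicks 13.
slot 7 + slot 4: cost 4 + 11 = 15 ≤ 18, expected clicks 4 + 13 = 17.
slot 1 + slot 4: cost 7 + 11 = 18 ≤ 18, expected clicks 3 + 13 = 16.
Best is slot 7 and slot 4 with total expected clicks 17.

17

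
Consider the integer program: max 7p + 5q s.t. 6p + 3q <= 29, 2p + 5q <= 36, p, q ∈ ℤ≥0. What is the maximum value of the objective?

39

The continuous relaxation peaks at (1.54, 6.58) with value 43.71; rounding to a feasible lattice point costs some objective.
(p,q)=(2,5) is feasible, giving 39.
(p,q)=(1,6) is feasible, giving 37.
(p,q)=(0,7) is feasible, giving 35.
No feasible integer point exceeds 39.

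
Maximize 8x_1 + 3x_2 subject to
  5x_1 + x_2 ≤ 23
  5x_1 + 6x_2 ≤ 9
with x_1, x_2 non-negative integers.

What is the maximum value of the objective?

8

(x_1,x_2)=(1,0): 5·1+1·0=5≤23, 5·1+6·0=5≤9, objective 8.
(x_1,x_2)=(0,1): 5·0+1·1=1≤23, 5·0+6·1=6≤9, objective 3.
No feasible integer point exceeds 8.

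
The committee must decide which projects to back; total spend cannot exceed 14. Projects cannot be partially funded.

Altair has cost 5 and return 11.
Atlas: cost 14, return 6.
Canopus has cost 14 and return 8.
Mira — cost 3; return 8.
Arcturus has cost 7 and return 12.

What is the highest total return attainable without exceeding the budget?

This is an integer program with binary decision variables.
Allowing fractional choices, the relaxed optimum would be about 29.3, but projects are indivisible.
Altair + Mira: cost 5 + 3 = 8 ≤ 14, return 11 + 8 = 19.
Mira + Arcturus: cost 3 + 7 = 10 ≤ 14, return 8 + 12 = 20.
Altair + Arcturus: cost 5 + 7 = 12 ≤ 14, return 11 + 12 = 23.
Best is Altair and Arcturus with total return 23.

23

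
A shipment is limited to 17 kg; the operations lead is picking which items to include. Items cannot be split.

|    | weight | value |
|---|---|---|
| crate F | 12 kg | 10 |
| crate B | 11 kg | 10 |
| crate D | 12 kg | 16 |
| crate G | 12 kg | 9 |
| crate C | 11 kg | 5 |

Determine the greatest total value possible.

Treat it as a binary knapsack problem.
Take crate D: weight 12 ≤ 17, value 16.
No other feasible combination does better.

16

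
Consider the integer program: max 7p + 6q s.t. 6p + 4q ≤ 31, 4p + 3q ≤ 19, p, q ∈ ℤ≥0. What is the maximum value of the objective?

(p,q)=(1,5): 6·1+4·5=26≤31, 4·1+3·5=19≤19, objective 37.
(p,q)=(0,6): 6·0+4·6=24≤31, 4·0+3·6=18≤19, objective 36.
(p,q)=(1,4): 6·1+4·4=22≤31, 4·1+3·4=16≤19, objective 31.
Maximum is 37 at (p,q)=(1,5).

37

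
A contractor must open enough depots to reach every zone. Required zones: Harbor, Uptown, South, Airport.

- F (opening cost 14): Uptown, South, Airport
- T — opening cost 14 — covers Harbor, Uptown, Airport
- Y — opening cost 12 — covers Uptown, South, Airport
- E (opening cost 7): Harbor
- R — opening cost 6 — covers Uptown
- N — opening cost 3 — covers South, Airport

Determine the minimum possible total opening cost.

This is a weighted set-cover instance.
Choose E, R, and N: together they cover Harbor, Uptown, South, Airport — every zone.
Total opening cost: 7 + 6 + 3 = 16.
No cover costs less than 16.

16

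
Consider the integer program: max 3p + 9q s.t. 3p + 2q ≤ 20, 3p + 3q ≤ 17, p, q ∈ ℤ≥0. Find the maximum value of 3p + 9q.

45

The continuous relaxation peaks at (0, 5.67) with value 51.00; rounding to a feasible lattice point costs some objective.
(p,q)=(0,5): 3·0+2·5=10≤20, 3·0+3·5=15≤17, objective 45.
(p,q)=(1,4): 3·1+2·4=11≤20, 3·1+3·4=15≤17, objective 39.
(p,q)=(0,4): 3·0+2·4=8≤20, 3·0+3·4=12≤17, objective 36.
The best lattice point is (0,5), giving 45.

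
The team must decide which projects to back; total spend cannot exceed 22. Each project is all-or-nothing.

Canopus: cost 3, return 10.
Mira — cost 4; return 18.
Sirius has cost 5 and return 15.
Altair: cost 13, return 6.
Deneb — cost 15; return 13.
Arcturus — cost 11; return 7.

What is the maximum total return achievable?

43

Allowing fractional choices, the relaxed optimum would be about 51.7, but projects are indivisible.
Canopus + Mira + Sirius: cost 3 + 4 + 5 = 12 ≤ 22, return 10 + 18 + 15 = 43.
Canopus + Mira + Deneb: cost 3 + 4 + 15 = 22 ≤ 22, return 10 + 18 + 13 = 41.
Mira + Sirius + Arcturus: cost 4 + 5 + 11 = 20 ≤ 22, return 18 + 15 + 7 = 40.
Best is Canopus, Mira, and Sirius with total return 43.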